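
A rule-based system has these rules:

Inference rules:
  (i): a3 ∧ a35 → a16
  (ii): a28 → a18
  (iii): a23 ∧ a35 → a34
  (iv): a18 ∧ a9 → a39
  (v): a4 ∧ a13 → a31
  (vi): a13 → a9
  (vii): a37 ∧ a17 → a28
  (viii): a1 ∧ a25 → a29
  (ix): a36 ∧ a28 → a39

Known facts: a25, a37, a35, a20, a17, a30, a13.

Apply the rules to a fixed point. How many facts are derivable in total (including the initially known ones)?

11

Round 1: (vi) [a13 → a9]; (vii) [a37 ∧ a17 → a28]. Adds a9, a28.
Round 2: (ii) [a28 → a18]. Adds a18.
Round 3: (iv) [a18 ∧ a9 → a39]. Adds a39.
Closure: {a13, a17, a18, a20, a25, a28, a30, a35, a37, a39, a9} — 11 facts.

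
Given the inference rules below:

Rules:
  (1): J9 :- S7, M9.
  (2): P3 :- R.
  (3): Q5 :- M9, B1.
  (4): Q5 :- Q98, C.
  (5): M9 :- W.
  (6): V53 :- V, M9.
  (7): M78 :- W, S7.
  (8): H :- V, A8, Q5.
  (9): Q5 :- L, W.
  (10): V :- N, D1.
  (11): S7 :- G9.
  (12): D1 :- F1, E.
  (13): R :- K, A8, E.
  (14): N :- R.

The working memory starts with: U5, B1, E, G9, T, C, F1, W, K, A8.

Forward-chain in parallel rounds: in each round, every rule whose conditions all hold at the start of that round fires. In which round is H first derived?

Round 1: (5) [M9 :- W.]; (11) [S7 :- G9.]; (12) [D1 :- F1, E.]; (13) [R :- K, A8, E.]. New: M9, S7, D1, R.
Round 2: (1) [J9 :- S7, M9.]; (2) [P3 :- R.]; (3) [Q5 :- M9, B1.]; (7) [M78 :- W, S7.]; (14) [N :- R.]. New: J9, P3, Q5, M78, N.
Round 3: (10) [V :- N, D1.]. New: V.
Round 4: (6) [V53 :- V, M9.]; (8) [H :- V, A8, Q5.]. New: V53, H.
H first appears in round 4.

4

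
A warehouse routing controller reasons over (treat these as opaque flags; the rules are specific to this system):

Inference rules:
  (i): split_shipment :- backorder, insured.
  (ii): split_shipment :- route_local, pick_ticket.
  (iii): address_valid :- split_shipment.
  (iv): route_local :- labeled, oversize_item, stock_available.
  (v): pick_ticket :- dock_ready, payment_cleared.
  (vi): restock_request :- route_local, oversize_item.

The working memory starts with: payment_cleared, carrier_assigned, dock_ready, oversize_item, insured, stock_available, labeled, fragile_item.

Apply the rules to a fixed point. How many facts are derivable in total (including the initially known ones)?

13

Round 1 — (iv), (v), derive route_local, pick_ticket.
Round 2 — (ii), (vi), derive split_shipment, restock_request.
Round 3 — (iii), derive address_valid.
Closure: {address_valid, carrier_assigned, dock_ready, fragile_item, insured, labeled, oversize_item, payment_cleared, pick_ticket, restock_request, route_local, split_shipment, stock_available} — 13 facts.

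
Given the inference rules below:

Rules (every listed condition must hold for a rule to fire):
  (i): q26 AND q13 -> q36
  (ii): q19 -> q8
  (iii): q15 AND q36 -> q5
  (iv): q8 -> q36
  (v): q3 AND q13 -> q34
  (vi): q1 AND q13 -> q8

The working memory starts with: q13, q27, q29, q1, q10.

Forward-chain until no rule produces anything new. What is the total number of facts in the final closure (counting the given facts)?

Round 1: (vi) [q1 AND q13 -> q8]. Adds q8.
Round 2: (iv) [q8 -> q36]. Adds q36.
Closure: {q1, q10, q13, q27, q29, q36, q8} — 7 facts.

7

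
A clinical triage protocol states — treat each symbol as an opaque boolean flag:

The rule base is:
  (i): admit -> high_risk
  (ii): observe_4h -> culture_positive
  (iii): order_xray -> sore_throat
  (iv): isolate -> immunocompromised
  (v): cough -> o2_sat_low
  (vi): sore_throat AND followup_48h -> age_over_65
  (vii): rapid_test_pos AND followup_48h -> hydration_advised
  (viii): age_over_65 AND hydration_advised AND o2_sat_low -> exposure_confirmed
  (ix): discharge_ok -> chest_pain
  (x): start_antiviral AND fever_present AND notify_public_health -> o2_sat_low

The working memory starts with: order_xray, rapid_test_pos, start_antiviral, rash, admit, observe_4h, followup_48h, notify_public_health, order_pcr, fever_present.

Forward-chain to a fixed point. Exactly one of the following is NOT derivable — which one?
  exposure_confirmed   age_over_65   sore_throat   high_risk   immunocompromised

immunocompromised

Round 1: (i) [admit -> high_risk]; (ii) [observe_4h -> culture_positive]; (iii) [order_xray -> sore_throat]; (vii) [rapid_test_pos AND followup_48h -> hydration_advised]; (x) [start_antiviral AND fever_present AND notify_public_health -> o2_sat_low]. Adds high_risk, culture_positive, sore_throat, hydration_advised, o2_sat_low.
Round 2: (vi) [sore_throat AND followup_48h -> age_over_65]. Adds age_over_65.
Round 3: (viii) [age_over_65 AND hydration_advised AND o2_sat_low -> exposure_confirmed]. Adds exposure_confirmed.
Derived: exposure_confirmed (round 3), high_risk (round 1), age_over_65 (round 2), sore_throat (round 1). immunocompromised never appears in any round.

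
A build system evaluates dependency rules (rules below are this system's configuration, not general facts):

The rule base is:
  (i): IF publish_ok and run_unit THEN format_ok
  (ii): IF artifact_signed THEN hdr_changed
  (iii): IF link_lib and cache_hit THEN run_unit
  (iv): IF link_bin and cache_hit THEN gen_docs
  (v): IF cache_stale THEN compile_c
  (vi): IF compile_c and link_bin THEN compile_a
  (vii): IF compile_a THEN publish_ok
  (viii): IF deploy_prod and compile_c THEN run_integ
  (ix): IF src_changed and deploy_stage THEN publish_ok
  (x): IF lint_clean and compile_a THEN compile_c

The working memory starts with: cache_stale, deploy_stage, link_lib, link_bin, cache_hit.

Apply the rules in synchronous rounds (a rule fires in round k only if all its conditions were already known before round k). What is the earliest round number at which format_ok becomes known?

Round 1 — (iii), (iv), (v), derive run_unit, gen_docs, compile_c.
Round 2 — (vi), derive compile_a.
Round 3 — (vii), derive publish_ok.
Round 4 — (i), derive format_ok.
format_ok first appears in round 4.

4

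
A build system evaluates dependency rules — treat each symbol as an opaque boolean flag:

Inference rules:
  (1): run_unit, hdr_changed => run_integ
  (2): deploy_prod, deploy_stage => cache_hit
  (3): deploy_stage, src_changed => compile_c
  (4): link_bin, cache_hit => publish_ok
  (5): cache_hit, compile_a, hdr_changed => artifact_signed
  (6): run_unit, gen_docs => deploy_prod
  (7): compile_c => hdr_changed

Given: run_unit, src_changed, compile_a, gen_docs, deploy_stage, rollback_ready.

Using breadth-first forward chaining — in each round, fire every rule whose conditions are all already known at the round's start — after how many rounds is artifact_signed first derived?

3

Round 1 — (3), (6), derive compile_c, deploy_prod.
Round 2 — (2), (7), derive cache_hit, hdr_changed.
Round 3 — (1), (5), derive run_integ, artifact_signed.
artifact_signed first appears in round 3.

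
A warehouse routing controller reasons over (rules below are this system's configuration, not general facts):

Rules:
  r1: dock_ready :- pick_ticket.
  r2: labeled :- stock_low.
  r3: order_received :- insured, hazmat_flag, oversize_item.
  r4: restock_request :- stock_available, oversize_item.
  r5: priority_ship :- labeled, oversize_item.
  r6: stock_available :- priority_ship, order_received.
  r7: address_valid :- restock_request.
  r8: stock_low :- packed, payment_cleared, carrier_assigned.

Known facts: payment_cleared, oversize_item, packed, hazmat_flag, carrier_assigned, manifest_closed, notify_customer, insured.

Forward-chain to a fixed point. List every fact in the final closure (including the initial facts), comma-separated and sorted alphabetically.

Round 1 fires r3, r8, giving order_received, stock_low.
Round 2 fires r2, giving labeled.
Round 3 fires r5, giving priority_ship.
Round 4 fires r6, giving stock_available.
Round 5 fires r4, giving restock_request.
Round 6 fires r7, giving address_valid.

address_valid, carrier_assigned, hazmat_flag, insured, labeled, manifest_closed, notify_customer, order_received, oversize_item, packed, payment_cleared, priority_ship, restock_request, stock_available, stock_low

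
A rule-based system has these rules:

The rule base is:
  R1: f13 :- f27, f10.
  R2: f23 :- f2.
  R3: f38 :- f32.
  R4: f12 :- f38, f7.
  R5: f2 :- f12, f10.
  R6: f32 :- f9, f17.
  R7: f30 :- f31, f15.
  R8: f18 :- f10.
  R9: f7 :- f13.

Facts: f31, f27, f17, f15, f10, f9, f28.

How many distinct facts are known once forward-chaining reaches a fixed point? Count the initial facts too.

Round 1: R1 [f13 :- f27, f10.]; R6 [f32 :- f9, f17.]; R7 [f30 :- f31, f15.]; R8 [f18 :- f10.]. Adds f13, f32, f30, f18.
Round 2: R3 [f38 :- f32.]; R9 [f7 :- f13.]. Adds f38, f7.
Round 3: R4 [f12 :- f38, f7.]. Adds f12.
Round 4: R5 [f2 :- f12, f10.]. Adds f2.
Round 5: R2 [f23 :- f2.]. Adds f23.
Closure: {f10, f12, f13, f15, f17, f18, f2, f23, f27, f28, f30, f31, f32, f38, f7, f9} — 16 facts.

16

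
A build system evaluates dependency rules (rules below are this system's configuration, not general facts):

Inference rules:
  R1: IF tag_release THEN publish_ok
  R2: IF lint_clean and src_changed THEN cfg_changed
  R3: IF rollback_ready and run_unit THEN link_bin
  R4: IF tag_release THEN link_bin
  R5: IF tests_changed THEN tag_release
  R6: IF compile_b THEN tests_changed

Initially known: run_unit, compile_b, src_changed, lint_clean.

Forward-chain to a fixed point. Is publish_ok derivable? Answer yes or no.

yes

Round 1 fires R2, R6, giving cfg_changed, tests_changed.
Round 2 fires R5, giving tag_release.
Round 3 fires R1, R4, giving publish_ok, link_bin.
publish_ok appears in round 3, so it is derivable.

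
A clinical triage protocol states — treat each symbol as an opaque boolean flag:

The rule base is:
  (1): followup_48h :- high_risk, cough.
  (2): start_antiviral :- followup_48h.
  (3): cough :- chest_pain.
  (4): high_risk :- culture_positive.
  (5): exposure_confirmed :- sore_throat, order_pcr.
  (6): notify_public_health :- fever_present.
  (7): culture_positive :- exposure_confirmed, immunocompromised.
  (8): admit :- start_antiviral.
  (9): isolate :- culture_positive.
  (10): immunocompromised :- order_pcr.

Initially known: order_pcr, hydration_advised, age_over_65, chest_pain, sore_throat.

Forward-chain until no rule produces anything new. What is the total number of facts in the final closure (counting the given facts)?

[1] (3) [cough :- chest_pain.]; (5) [exposure_confirmed :- sore_throat, order_pcr.]; (10) [immunocompromised :- order_pcr.]. ⇒ new: cough, exposure_confirmed, immunocompromised.
[2] (7) [culture_positive :- exposure_confirmed, immunocompromised.]. ⇒ new: culture_positive.
[3] (4) [high_risk :- culture_positive.]; (9) [isolate :- culture_positive.]. ⇒ new: high_risk, isolate.
[4] (1) [followup_48h :- high_risk, cough.]. ⇒ new: followup_48h.
[5] (2) [start_antiviral :- followup_48h.]. ⇒ new: start_antiviral.
[6] (8) [admit :- start_antiviral.]. ⇒ new: admit.
Closure: {admit, age_over_65, chest_pain, cough, culture_positive, exposure_confirmed, followup_48h, high_risk, hydration_advised, immunocompromised, isolate, order_pcr, sore_throat, start_antiviral} — 14 facts.

14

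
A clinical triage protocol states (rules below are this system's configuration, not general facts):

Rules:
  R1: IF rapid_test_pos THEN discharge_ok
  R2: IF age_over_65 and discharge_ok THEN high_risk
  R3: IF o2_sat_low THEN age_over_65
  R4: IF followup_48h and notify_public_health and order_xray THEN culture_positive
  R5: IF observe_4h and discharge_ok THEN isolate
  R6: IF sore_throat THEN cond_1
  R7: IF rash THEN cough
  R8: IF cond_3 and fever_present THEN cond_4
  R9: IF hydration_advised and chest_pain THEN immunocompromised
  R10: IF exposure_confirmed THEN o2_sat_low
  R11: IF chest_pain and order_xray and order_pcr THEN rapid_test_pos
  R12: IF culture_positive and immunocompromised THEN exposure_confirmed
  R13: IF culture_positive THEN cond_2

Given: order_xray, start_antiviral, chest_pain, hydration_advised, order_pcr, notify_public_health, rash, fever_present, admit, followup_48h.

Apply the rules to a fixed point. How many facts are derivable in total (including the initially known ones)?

20

Round 1: R4 [IF followup_48h and notify_public_health and order_xray THEN culture_positive]; R7 [IF rash THEN cough]; R9 [IF hydration_advised and chest_pain THEN immunocompromised]; R11 [IF chest_pain and order_xray and order_pcr THEN rapid_test_pos]. Adds culture_positive, cough, immunocompromised, rapid_test_pos.
Round 2: R1 [IF rapid_test_pos THEN discharge_ok]; R12 [IF culture_positive and immunocompromised THEN exposure_confirmed]; R13 [IF culture_positive THEN cond_2]. Adds discharge_ok, exposure_confirmed, cond_2.
Round 3: R10 [IF exposure_confirmed THEN o2_sat_low]. Adds o2_sat_low.
Round 4: R3 [IF o2_sat_low THEN age_over_65]. Adds age_over_65.
Round 5: R2 [IF age_over_65 and discharge_ok THEN high_risk]. Adds high_risk.
Closure: {admit, age_over_65, chest_pain, cond_2, cough, culture_positive, discharge_ok, exposure_confirmed, fever_present, followup_48h, high_risk, hydration_advised, immunocompromised, notify_public_health, o2_sat_low, order_pcr, order_xray, rapid_test_pos, rash, start_antiviral} — 20 facts.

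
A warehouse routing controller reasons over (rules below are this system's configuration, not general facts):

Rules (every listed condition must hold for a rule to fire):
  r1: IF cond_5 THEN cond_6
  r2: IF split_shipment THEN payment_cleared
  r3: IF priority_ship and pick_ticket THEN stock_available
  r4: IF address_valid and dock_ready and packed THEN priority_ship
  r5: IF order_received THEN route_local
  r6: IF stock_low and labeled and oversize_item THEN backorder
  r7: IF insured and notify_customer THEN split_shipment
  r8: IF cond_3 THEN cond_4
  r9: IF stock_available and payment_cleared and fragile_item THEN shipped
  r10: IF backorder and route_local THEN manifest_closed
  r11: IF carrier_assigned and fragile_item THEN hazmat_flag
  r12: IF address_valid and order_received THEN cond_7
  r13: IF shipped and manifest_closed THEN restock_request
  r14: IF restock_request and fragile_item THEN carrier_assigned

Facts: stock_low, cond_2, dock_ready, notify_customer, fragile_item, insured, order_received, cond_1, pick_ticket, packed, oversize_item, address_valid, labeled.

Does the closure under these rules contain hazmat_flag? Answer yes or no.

yes

Round 1 — r4, r5, r6, r7, r12, derive priority_ship, route_local, backorder, split_shipment, cond_7.
Round 2 — r2, r3, r10, derive payment_cleared, stock_available, manifest_closed.
Round 3 — r9, derive shipped.
Round 4 — r13, derive restock_request.
Round 5 — r14, derive carrier_assigned.
Round 6 — r11, derive hazmat_flag.
hazmat_flag appears in round 6, so it is derivable.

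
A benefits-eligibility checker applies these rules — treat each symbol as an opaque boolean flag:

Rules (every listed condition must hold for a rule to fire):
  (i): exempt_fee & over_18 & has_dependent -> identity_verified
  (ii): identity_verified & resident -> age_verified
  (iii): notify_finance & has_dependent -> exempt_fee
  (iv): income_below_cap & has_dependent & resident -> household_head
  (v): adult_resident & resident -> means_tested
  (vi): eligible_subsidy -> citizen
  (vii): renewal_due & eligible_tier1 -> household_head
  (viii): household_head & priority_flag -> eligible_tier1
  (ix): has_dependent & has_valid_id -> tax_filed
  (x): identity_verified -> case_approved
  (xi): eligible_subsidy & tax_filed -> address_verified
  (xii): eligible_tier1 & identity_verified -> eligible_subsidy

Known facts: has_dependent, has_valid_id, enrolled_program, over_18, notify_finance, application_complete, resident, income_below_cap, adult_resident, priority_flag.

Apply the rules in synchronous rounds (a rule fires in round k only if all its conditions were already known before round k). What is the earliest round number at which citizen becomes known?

Round 1 fires (iii), (iv), (v), (ix), giving exempt_fee, household_head, means_tested, tax_filed.
Round 2 fires (i), (viii), giving identity_verified, eligible_tier1.
Round 3 fires (ii), (x), (xii), giving age_verified, case_approved, eligible_subsidy.
Round 4 fires (vi), (xi), giving citizen, address_verified.
citizen first appears in round 4.

4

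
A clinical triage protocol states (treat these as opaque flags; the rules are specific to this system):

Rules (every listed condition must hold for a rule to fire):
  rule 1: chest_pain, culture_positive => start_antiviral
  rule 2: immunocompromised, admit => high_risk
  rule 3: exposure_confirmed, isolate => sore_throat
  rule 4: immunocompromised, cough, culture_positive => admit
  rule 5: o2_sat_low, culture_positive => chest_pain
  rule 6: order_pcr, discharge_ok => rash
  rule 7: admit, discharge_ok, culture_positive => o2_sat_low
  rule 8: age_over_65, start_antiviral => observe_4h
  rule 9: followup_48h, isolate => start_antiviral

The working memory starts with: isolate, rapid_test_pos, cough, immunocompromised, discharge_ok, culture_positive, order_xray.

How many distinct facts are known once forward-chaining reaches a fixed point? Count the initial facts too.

[1] rule 4 [immunocompromised, cough, culture_positive => admit]. ⇒ new: admit.
[2] rule 2 [immunocompromised, admit => high_risk]; rule 7 [admit, discharge_ok, culture_positive => o2_sat_low]. ⇒ new: high_risk, o2_sat_low.
[3] rule 5 [o2_sat_low, culture_positive => chest_pain]. ⇒ new: chest_pain.
[4] rule 1 [chest_pain, culture_positive => start_antiviral]. ⇒ new: start_antiviral.
Closure: {admit, chest_pain, cough, culture_positive, discharge_ok, high_risk, immunocompromised, isolate, o2_sat_low, order_xray, rapid_test_pos, start_antiviral} — 12 facts.

12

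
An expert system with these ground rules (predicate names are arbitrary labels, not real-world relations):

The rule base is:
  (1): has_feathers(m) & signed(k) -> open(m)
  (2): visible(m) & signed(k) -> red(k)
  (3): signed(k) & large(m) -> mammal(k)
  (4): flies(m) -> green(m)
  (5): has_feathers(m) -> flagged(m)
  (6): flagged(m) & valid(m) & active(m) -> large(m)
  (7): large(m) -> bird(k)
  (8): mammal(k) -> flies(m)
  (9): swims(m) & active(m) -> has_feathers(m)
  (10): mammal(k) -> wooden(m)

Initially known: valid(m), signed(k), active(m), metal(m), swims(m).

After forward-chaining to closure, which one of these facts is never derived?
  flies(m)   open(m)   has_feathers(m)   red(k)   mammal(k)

Round 1: (9) [swims(m) & active(m) -> has_feathers(m)]. Adds has_feathers(m).
Round 2: (1) [has_feathers(m) & signed(k) -> open(m)]; (5) [has_feathers(m) -> flagged(m)]. Adds open(m), flagged(m).
Round 3: (6) [flagged(m) & valid(m) & active(m) -> large(m)]. Adds large(m).
Round 4: (3) [signed(k) & large(m) -> mammal(k)]; (7) [large(m) -> bird(k)]. Adds mammal(k), bird(k).
Round 5: (8) [mammal(k) -> flies(m)]; (10) [mammal(k) -> wooden(m)]. Adds flies(m), wooden(m).
Round 6: (4) [flies(m) -> green(m)]. Adds green(m).
Derived: open(m) (round 2), flies(m) (round 5), has_feathers(m) (round 1), mammal(k) (round 4). red(k) never appears in any round.

red(k)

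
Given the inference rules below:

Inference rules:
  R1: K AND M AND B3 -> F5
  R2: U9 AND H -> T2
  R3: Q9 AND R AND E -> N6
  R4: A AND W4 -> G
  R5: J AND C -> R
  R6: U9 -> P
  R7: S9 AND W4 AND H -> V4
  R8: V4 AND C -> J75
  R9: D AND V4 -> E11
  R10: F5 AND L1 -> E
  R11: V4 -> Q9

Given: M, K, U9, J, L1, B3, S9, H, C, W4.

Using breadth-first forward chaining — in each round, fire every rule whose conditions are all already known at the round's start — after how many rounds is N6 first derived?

3

Round 1 — R1, R2, R5, R6, R7, derive F5, T2, R, P, V4.
Round 2 — R8, R10, R11, derive J75, E, Q9.
Round 3 — R3, derive N6.
N6 first appears in round 3.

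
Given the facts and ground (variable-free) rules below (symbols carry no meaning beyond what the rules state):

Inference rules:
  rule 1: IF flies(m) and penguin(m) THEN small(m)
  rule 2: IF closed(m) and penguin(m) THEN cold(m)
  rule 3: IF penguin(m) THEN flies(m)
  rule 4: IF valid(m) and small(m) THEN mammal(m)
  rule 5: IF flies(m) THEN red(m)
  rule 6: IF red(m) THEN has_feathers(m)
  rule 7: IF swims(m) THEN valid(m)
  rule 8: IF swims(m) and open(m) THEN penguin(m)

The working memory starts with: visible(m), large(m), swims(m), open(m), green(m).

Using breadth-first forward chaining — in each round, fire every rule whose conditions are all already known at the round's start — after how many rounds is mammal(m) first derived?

4

Round 1: rule 7 [IF swims(m) THEN valid(m)]; rule 8 [IF swims(m) and open(m) THEN penguin(m)]. Adds valid(m), penguin(m).
Round 2: rule 3 [IF penguin(m) THEN flies(m)]. Adds flies(m).
Round 3: rule 1 [IF flies(m) and penguin(m) THEN small(m)]; rule 5 [IF flies(m) THEN red(m)]. Adds small(m), red(m).
Round 4: rule 4 [IF valid(m) and small(m) THEN mammal(m)]; rule 6 [IF red(m) THEN has_feathers(m)]. Adds mammal(m), has_feathers(m).
mammal(m) first appears in round 4.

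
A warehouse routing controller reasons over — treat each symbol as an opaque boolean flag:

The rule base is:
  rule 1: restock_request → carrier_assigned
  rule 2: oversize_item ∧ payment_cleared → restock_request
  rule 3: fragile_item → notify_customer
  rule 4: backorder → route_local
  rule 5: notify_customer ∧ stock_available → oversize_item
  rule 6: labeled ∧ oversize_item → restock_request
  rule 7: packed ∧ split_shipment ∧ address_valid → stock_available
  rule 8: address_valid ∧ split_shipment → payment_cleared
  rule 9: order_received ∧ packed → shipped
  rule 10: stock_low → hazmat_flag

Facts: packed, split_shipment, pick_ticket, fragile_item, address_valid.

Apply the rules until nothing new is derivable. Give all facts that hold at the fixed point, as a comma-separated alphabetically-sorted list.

address_valid, carrier_assigned, fragile_item, notify_customer, oversize_item, packed, payment_cleared, pick_ticket, restock_request, split_shipment, stock_available

[1] rule 3 [fragile_item → notify_customer]; rule 7 [packed ∧ split_shipment ∧ address_valid → stock_available]; rule 8 [address_valid ∧ split_shipment → payment_cleared]. ⇒ new: notify_customer, stock_available, payment_cleared.
[2] rule 5 [notify_customer ∧ stock_available → oversize_item]. ⇒ new: oversize_item.
[3] rule 2 [oversize_item ∧ payment_cleared → restock_request]. ⇒ new: restock_request.
[4] rule 1 [restock_request → carrier_assigned]. ⇒ new: carrier_assigned.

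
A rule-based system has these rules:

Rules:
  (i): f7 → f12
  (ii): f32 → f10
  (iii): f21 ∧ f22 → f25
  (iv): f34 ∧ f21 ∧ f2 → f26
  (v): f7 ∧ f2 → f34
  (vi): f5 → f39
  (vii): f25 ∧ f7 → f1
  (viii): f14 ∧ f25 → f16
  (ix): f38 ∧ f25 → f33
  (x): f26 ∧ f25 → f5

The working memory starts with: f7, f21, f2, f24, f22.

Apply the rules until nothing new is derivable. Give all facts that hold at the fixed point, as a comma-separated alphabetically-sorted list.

Round 1: (i) [f7 → f12]; (iii) [f21 ∧ f22 → f25]; (v) [f7 ∧ f2 → f34]. Adds f12, f25, f34.
Round 2: (iv) [f34 ∧ f21 ∧ f2 → f26]; (vii) [f25 ∧ f7 → f1]. Adds f26, f1.
Round 3: (x) [f26 ∧ f25 → f5]. Adds f5.
Round 4: (vi) [f5 → f39]. Adds f39.

f1, f12, f2, f21, f22, f24, f25, f26, f34, f39, f5, f7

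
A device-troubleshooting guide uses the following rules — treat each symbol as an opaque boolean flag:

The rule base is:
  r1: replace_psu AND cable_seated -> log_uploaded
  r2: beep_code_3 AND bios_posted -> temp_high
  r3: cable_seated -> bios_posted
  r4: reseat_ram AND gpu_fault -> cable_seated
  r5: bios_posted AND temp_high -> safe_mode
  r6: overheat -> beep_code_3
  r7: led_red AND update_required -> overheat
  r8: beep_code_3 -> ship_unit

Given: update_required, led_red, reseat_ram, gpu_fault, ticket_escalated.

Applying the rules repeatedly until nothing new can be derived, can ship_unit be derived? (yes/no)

yes

Round 1: r4 [reseat_ram AND gpu_fault -> cable_seated]; r7 [led_red AND update_required -> overheat]. Adds cable_seated, overheat.
Round 2: r3 [cable_seated -> bios_posted]; r6 [overheat -> beep_code_3]. Adds bios_posted, beep_code_3.
Round 3: r2 [beep_code_3 AND bios_posted -> temp_high]; r8 [beep_code_3 -> ship_unit]. Adds temp_high, ship_unit.
Round 4: r5 [bios_posted AND temp_high -> safe_mode]. Adds safe_mode.
ship_unit appears in round 3, so it is derivable.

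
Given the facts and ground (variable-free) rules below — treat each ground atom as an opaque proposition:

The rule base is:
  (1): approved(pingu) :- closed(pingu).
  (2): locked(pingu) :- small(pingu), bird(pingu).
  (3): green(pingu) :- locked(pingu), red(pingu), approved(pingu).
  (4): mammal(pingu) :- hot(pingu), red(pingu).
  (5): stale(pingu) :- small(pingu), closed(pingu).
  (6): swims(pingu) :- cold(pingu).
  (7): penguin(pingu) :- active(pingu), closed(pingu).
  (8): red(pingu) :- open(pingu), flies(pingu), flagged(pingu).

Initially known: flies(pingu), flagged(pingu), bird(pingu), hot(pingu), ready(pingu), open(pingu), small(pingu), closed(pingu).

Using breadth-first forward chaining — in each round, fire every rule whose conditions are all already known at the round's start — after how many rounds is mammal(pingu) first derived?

Round 1 — (1), (2), (5), (8), derive approved(pingu), locked(pingu), stale(pingu), red(pingu).
Round 2 — (3), (4), derive green(pingu), mammal(pingu).
mammal(pingu) first appears in round 2.

2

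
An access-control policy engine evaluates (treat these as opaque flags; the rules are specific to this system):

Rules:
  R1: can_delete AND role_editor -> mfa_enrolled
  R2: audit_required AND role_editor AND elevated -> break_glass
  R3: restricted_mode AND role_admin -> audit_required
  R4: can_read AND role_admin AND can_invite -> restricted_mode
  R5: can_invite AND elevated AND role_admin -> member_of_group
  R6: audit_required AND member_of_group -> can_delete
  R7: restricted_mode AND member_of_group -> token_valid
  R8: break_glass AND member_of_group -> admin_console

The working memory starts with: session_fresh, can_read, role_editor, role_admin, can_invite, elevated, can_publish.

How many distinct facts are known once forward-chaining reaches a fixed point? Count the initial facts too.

15

Round 1 fires R4, R5, giving restricted_mode, member_of_group.
Round 2 fires R3, R7, giving audit_required, token_valid.
Round 3 fires R2, R6, giving break_glass, can_delete.
Round 4 fires R1, R8, giving mfa_enrolled, admin_console.
Closure: {admin_console, audit_required, break_glass, can_delete, can_invite, can_publish, can_read, elevated, member_of_group, mfa_enrolled, restricted_mode, role_admin, role_editor, session_fresh, token_valid} — 15 facts.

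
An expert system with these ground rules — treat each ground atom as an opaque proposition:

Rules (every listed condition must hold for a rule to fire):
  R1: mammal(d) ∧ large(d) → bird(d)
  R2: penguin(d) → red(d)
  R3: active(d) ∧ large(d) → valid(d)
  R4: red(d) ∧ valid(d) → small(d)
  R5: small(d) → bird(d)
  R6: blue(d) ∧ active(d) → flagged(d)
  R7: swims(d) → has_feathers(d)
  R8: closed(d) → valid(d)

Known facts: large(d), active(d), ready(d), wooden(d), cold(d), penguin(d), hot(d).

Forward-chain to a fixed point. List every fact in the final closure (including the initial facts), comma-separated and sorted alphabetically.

Round 1: R2 [penguin(d) → red(d)]; R3 [active(d) ∧ large(d) → valid(d)]. Adds red(d), valid(d).
Round 2: R4 [red(d) ∧ valid(d) → small(d)]. Adds small(d).
Round 3: R5 [small(d) → bird(d)]. Adds bird(d).

active(d), bird(d), cold(d), hot(d), large(d), penguin(d), ready(d), red(d), small(d), valid(d), wooden(d)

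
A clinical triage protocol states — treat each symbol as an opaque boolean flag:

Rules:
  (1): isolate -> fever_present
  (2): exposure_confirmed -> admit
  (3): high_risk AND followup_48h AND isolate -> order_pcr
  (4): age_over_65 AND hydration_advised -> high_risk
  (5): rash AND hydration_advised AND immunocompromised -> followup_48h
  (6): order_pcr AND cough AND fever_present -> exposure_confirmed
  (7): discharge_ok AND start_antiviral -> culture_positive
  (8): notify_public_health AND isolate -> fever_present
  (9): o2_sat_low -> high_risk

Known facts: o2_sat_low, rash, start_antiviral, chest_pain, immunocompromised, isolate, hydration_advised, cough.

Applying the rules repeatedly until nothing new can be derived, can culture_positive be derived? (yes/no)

no

Round 1 — (1), (5), (9), derive fever_present, followup_48h, high_risk.
Round 2 — (3), derive order_pcr.
Round 3 — (6), derive exposure_confirmed.
Round 4 — (2), derive admit.
Fixed point reached. culture_positive is concluded only by (7); (7) needs discharge_ok (never derived).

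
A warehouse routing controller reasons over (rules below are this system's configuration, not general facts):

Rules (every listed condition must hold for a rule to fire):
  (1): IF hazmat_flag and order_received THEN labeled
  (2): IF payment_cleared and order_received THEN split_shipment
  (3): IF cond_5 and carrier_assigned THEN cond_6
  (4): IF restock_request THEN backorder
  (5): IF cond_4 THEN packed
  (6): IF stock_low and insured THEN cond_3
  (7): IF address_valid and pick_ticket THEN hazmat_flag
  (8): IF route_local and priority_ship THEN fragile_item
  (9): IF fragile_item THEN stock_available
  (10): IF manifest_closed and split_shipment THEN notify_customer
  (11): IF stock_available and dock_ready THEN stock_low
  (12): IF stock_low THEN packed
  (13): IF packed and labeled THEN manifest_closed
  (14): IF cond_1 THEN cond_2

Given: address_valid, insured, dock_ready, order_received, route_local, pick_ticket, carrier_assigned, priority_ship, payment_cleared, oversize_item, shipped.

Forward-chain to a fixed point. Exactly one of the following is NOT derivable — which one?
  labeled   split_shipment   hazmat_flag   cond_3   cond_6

Round 1: (2) [IF payment_cleared and order_received THEN split_shipment]; (7) [IF address_valid and pick_ticket THEN hazmat_flag]; (8) [IF route_local and priority_ship THEN fragile_item]. New: split_shipment, hazmat_flag, fragile_item.
Round 2: (1) [IF hazmat_flag and order_received THEN labeled]; (9) [IF fragile_item THEN stock_available]. New: labeled, stock_available.
Round 3: (11) [IF stock_available and dock_ready THEN stock_low]. New: stock_low.
Round 4: (6) [IF stock_low and insured THEN cond_3]; (12) [IF stock_low THEN packed]. New: cond_3, packed.
Round 5: (13) [IF packed and labeled THEN manifest_closed]. New: manifest_closed.
Round 6: (10) [IF manifest_closed and split_shipment THEN notify_customer]. New: notify_customer.
Derived: cond_3 (round 4), hazmat_flag (round 1), split_shipment (round 1), labeled (round 2). cond_6 never appears in any round.

cond_6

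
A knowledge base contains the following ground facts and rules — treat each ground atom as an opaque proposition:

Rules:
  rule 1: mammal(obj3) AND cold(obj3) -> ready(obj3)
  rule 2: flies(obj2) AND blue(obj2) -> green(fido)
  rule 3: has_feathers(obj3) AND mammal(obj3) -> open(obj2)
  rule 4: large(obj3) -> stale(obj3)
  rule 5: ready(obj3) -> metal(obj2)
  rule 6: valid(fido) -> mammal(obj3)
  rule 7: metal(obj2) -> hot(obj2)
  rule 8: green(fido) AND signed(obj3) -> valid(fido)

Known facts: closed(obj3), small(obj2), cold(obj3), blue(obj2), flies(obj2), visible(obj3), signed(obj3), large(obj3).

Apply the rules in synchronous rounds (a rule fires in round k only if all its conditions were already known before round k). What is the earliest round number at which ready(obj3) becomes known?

4

Round 1: rule 2 [flies(obj2) AND blue(obj2) -> green(fido)]; rule 4 [large(obj3) -> stale(obj3)]. Adds green(fido), stale(obj3).
Round 2: rule 8 [green(fido) AND signed(obj3) -> valid(fido)]. Adds valid(fido).
Round 3: rule 6 [valid(fido) -> mammal(obj3)]. Adds mammal(obj3).
Round 4: rule 1 [mammal(obj3) AND cold(obj3) -> ready(obj3)]. Adds ready(obj3).
ready(obj3) first appears in round 4.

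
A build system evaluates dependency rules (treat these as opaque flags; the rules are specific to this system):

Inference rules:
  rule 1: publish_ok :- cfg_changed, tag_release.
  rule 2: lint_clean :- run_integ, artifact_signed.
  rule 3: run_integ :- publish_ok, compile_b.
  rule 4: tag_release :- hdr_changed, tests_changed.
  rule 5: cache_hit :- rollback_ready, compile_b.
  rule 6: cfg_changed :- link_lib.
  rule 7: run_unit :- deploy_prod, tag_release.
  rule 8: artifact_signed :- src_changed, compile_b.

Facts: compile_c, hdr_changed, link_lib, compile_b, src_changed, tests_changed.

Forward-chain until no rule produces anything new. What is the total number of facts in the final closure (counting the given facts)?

12

Round 1: rule 4 [tag_release :- hdr_changed, tests_changed.]; rule 6 [cfg_changed :- link_lib.]; rule 8 [artifact_signed :- src_changed, compile_b.]. New: tag_release, cfg_changed, artifact_signed.
Round 2: rule 1 [publish_ok :- cfg_changed, tag_release.]. New: publish_ok.
Round 3: rule 3 [run_integ :- publish_ok, compile_b.]. New: run_integ.
Round 4: rule 2 [lint_clean :- run_integ, artifact_signed.]. New: lint_clean.
Closure: {artifact_signed, cfg_changed, compile_b, compile_c, hdr_changed, link_lib, lint_clean, publish_ok, run_integ, src_changed, tag_release, tests_changed} — 12 facts.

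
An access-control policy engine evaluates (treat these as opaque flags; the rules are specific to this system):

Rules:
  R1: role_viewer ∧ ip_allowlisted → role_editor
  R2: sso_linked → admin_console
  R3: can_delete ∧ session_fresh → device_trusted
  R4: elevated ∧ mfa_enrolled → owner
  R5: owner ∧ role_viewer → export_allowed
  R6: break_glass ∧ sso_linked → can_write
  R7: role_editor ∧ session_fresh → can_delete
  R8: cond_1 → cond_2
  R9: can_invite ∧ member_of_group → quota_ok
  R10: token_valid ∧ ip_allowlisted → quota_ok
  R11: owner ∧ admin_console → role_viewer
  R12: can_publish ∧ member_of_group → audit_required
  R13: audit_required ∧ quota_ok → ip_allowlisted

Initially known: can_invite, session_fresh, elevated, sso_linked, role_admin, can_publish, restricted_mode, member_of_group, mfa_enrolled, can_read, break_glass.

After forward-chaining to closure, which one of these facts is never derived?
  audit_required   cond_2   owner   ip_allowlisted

cond_2

Round 1 — R2, R4, R6, R9, R12, derive admin_console, owner, can_write, quota_ok, audit_required.
Round 2 — R11, R13, derive role_viewer, ip_allowlisted.
Round 3 — R1, R5, derive role_editor, export_allowed.
Round 4 — R7, derive can_delete.
Round 5 — R3, derive device_trusted.
Derived: owner (round 1), audit_required (round 1), ip_allowlisted (round 2). cond_2 never appears in any round.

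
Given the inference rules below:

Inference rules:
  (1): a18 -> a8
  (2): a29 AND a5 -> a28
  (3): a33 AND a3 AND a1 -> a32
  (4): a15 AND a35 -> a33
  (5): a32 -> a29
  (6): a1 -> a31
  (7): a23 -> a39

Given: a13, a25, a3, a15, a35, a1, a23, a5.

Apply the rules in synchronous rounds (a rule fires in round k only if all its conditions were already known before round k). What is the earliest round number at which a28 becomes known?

4

Round 1 — (4), (6), (7), derive a33, a31, a39.
Round 2 — (3), derive a32.
Round 3 — (5), derive a29.
Round 4 — (2), derive a28.
a28 first appears in round 4.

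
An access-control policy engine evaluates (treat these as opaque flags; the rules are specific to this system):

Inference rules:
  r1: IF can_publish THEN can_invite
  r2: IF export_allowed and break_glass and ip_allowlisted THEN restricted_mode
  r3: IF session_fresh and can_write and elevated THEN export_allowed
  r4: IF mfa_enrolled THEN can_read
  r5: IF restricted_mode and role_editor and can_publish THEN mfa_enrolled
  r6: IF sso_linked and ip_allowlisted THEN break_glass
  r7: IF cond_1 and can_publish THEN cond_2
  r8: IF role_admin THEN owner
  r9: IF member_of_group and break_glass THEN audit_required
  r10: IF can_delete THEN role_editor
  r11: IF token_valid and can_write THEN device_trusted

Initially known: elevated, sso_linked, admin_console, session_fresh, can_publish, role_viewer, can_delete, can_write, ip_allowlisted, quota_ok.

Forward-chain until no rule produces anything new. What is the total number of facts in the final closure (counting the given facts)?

Round 1 — r1, r3, r6, r10, derive can_invite, export_allowed, break_glass, role_editor.
Round 2 — r2, derive restricted_mode.
Round 3 — r5, derive mfa_enrolled.
Round 4 — r4, derive can_read.
Closure: {admin_console, break_glass, can_delete, can_invite, can_publish, can_read, can_write, elevated, export_allowed, ip_allowlisted, mfa_enrolled, quota_ok, restricted_mode, role_editor, role_viewer, session_fresh, sso_linked} — 17 facts.

17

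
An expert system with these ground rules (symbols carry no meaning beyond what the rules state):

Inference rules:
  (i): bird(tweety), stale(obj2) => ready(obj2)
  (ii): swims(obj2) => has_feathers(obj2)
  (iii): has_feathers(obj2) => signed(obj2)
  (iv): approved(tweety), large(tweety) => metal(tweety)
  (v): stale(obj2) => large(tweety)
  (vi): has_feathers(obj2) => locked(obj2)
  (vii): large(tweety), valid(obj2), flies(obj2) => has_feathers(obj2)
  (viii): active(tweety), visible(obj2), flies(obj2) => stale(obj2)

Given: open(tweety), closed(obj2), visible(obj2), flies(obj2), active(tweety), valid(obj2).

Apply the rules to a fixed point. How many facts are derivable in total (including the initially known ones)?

11

[1] (viii) [active(tweety), visible(obj2), flies(obj2) => stale(obj2)]. ⇒ new: stale(obj2).
[2] (v) [stale(obj2) => large(tweety)]. ⇒ new: large(tweety).
[3] (vii) [large(tweety), valid(obj2), flies(obj2) => has_feathers(obj2)]. ⇒ new: has_feathers(obj2).
[4] (iii) [has_feathers(obj2) => signed(obj2)]; (vi) [has_feathers(obj2) => locked(obj2)]. ⇒ new: signed(obj2), locked(obj2).
Closure: {active(tweety), closed(obj2), flies(obj2), has_feathers(obj2), large(tweety), locked(obj2), open(tweety), signed(obj2), stale(obj2), valid(obj2), visible(obj2)} — 11 facts.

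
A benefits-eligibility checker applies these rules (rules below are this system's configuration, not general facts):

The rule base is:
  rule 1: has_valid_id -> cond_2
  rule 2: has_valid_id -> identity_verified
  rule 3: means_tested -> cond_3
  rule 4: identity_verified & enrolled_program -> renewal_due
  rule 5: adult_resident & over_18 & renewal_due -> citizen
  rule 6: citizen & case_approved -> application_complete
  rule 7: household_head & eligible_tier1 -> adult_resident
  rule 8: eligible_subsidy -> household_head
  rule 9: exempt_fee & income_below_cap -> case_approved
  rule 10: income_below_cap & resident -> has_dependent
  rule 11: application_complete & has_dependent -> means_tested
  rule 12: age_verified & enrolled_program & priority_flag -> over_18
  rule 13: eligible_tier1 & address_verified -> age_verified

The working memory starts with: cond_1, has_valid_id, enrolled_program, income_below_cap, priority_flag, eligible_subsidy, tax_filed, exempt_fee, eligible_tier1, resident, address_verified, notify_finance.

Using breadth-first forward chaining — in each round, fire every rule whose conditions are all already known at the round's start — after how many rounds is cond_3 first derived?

6

Round 1: rule 1 [has_valid_id -> cond_2]; rule 2 [has_valid_id -> identity_verified]; rule 8 [eligible_subsidy -> household_head]; rule 9 [exempt_fee & income_below_cap -> case_approved]; rule 10 [income_below_cap & resident -> has_dependent]; rule 13 [eligible_tier1 & address_verified -> age_verified]. New: cond_2, identity_verified, household_head, case_approved, has_dependent, age_verified.
Round 2: rule 4 [identity_verified & enrolled_program -> renewal_due]; rule 7 [household_head & eligible_tier1 -> adult_resident]; rule 12 [age_verified & enrolled_program & priority_flag -> over_18]. New: renewal_due, adult_resident, over_18.
Round 3: rule 5 [adult_resident & over_18 & renewal_due -> citizen]. New: citizen.
Round 4: rule 6 [citizen & case_approved -> application_complete]. New: application_complete.
Round 5: rule 11 [application_complete & has_dependent -> means_tested]. New: means_tested.
Round 6: rule 3 [means_tested -> cond_3]. New: cond_3.
cond_3 first appears in round 6.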